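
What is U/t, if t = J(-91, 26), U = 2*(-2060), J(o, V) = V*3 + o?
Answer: 4120/13 ≈ 316.92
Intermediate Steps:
J(o, V) = o + 3*V (J(o, V) = 3*V + o = o + 3*V)
U = -4120
t = -13 (t = -91 + 3*26 = -91 + 78 = -13)
U/t = -4120/(-13) = -4120*(-1/13) = 4120/13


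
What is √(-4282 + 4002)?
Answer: 2*I*√70 ≈ 16.733*I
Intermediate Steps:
√(-4282 + 4002) = √(-280) = 2*I*√70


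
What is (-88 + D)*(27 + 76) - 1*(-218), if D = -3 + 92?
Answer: 321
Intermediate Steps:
D = 89
(-88 + D)*(27 + 76) - 1*(-218) = (-88 + 89)*(27 + 76) - 1*(-218) = 1*103 + 218 = 103 + 218 = 321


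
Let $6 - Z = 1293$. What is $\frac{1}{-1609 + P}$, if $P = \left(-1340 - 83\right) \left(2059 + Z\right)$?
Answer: $- \frac{1}{1100165} \approx -9.0895 \cdot 10^{-7}$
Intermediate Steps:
$Z = -1287$ ($Z = 6 - 1293 = -1287$)
$P = -1098556$ ($P = \left(-1340 - 83\right) \left(2059 - 1287\right) = \left(-1423\right) 772 = -1098556$)
$\frac{1}{-1609 + P} = \frac{1}{-1609 - 1098556} = \frac{1}{-1100165} = - \frac{1}{1100165}$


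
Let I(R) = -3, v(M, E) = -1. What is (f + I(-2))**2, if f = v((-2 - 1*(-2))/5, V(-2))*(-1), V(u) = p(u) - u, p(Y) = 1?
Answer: 4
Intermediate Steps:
V(u) = 1 - u
f = 1 (f = -1*(-1) = 1)
(f + I(-2))**2 = (1 - 3)**2 = (-2)**2 = 4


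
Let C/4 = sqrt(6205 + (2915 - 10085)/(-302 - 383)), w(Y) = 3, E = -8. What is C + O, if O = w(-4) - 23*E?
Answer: 187 + 4*sqrt(116658103)/137 ≈ 502.35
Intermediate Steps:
O = 187 (O = 3 - 23*(-8) = 3 + 184 = 187)
C = 4*sqrt(116658103)/137 (C = 4*sqrt(6205 + (2915 - 10085)/(-302 - 383)) = 4*sqrt(6205 - 7170/(-685)) = 4*sqrt(6205 - 7170*(-1/685)) = 4*sqrt(6205 + 1434/137) = 4*sqrt(851519/137) = 4*(sqrt(116658103)/137) = 4*sqrt(116658103)/137 ≈ 315.35)
C + O = 4*sqrt(116658103)/137 + 187 = 187 + 4*sqrt(116658103)/137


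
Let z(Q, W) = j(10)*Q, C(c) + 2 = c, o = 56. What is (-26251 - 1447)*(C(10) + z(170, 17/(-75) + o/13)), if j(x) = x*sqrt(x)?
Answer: -221584 - 47086600*sqrt(10) ≈ -1.4912e+8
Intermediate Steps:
C(c) = -2 + c
j(x) = x**(3/2)
z(Q, W) = 10*Q*sqrt(10) (z(Q, W) = 10**(3/2)*Q = (10*sqrt(10))*Q = 10*Q*sqrt(10))
(-26251 - 1447)*(C(10) + z(170, 17/(-75) + o/13)) = (-26251 - 1447)*((-2 + 10) + 10*170*sqrt(10)) = -27698*(8 + 1700*sqrt(10)) = -221584 - 47086600*sqrt(10)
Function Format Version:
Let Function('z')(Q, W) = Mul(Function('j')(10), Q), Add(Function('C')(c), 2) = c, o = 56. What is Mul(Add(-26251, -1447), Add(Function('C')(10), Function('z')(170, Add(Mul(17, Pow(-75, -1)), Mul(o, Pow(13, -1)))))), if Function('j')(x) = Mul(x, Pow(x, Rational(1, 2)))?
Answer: Add(-221584, Mul(-47086600, Pow(10, Rational(1, 2)))) ≈ -1.4912e+8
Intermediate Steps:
Function('C')(c) = Add(-2, c)
Function('j')(x) = Pow(x, Rational(3, 2))
Function('z')(Q, W) = Mul(10, Q, Pow(10, Rational(1, 2))) (Function('z')(Q, W) = Mul(Pow(10, Rational(3, 2)), Q) = Mul(Mul(10, Pow(10, Rational(1, 2))), Q) = Mul(10, Q, Pow(10, Rational(1, 2))))
Mul(Add(-26251, -1447), Add(Function('C')(10), Function('z')(170, Add(Mul(17, Pow(-75, -1)), Mul(o, Pow(13, -1)))))) = Mul(Add(-26251, -1447), Add(Add(-2, 10), Mul(10, 170, Pow(10, Rational(1, 2))))) = Mul(-27698, Add(8, Mul(1700, Pow(10, Rational(1, 2))))) = Add(-221584, Mul(-47086600, Pow(10, Rational(1, 2))))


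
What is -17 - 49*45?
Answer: -2222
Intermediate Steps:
-17 - 49*45 = -17 - 2205 = -2222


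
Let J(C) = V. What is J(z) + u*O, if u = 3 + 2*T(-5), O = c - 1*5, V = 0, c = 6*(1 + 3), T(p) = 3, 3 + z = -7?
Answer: 171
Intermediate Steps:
z = -10 (z = -3 - 7 = -10)
c = 24 (c = 6*4 = 24)
J(C) = 0
O = 19 (O = 24 - 1*5 = 24 - 5 = 19)
u = 9 (u = 3 + 2*3 = 3 + 6 = 9)
J(z) + u*O = 0 + 9*19 = 0 + 171 = 171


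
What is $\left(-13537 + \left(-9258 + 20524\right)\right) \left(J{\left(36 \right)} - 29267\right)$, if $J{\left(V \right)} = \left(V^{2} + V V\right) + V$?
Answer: $60497169$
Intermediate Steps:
$J{\left(V \right)} = V + 2 V^{2}$ ($J{\left(V \right)} = \left(V^{2} + V^{2}\right) + V = 2 V^{2} + V = V + 2 V^{2}$)
$\left(-13537 + \left(-9258 + 20524\right)\right) \left(J{\left(36 \right)} - 29267\right) = \left(-13537 + \left(-9258 + 20524\right)\right) \left(36 \left(1 + 2 \cdot 36\right) - 29267\right) = \left(-13537 + 11266\right) \left(36 \left(1 + 72\right) - 29267\right) = - 2271 \left(36 \cdot 73 - 29267\right) = - 2271 \left(2628 - 29267\right) = \left(-2271\right) \left(-26639\right) = 60497169$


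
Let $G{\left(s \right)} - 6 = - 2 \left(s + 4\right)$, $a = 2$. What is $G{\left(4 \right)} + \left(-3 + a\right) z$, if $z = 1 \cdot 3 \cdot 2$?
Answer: $-16$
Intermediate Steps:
$G{\left(s \right)} = -2 - 2 s$ ($G{\left(s \right)} = 6 - 2 \left(s + 4\right) = 6 - 2 \left(4 + s\right) = 6 - \left(8 + 2 s\right) = -2 - 2 s$)
$z = 6$ ($z = 3 \cdot 2 = 6$)
$G{\left(4 \right)} + \left(-3 + a\right) z = \left(-2 - 8\right) + \left(-3 + 2\right) 6 = \left(-2 - 8\right) - 6 = -10 - 6 = -16$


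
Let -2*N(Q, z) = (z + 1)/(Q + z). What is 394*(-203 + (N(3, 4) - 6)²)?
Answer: -6277799/98 ≈ -64059.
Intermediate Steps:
N(Q, z) = -(1 + z)/(2*(Q + z)) (N(Q, z) = -(z + 1)/(2*(Q + z)) = -(1 + z)/(2*(Q + z)))
394*(-203 + (N(3, 4) - 6)²) = 394*(-203 + ((-1 - 1*4)/(2*(3 + 4)) - 6)²) = 394*(-203 + ((½)*(-1 - 4)/7 - 6)²) = 394*(-203 + ((½)*(⅐)*(-5) - 6)²) = 394*(-203 + (-5/14 - 6)²) = 394*(-203 + (-89/14)²) = 394*(-203 + 7921/196) = 394*(-31867/196) = -6277799/98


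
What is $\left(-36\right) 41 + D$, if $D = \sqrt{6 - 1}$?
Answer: $-1476 + \sqrt{5} \approx -1473.8$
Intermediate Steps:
$D = \sqrt{5} \approx 2.2361$
$\left(-36\right) 41 + D = \left(-36\right) 41 + \sqrt{5} = -1476 + \sqrt{5}$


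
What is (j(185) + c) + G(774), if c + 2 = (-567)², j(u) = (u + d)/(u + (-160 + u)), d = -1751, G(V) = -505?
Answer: 11234109/35 ≈ 3.2097e+5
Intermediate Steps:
j(u) = (-1751 + u)/(-160 + 2*u) (j(u) = (u - 1751)/(u + (-160 + u)) = (-1751 + u)/(-160 + 2*u))
c = 321487 (c = -2 + (-567)² = -2 + 321489 = 321487)
(j(185) + c) + G(774) = ((-1751 + 185)/(2*(-80 + 185)) + 321487) - 505 = ((½)*(-1566)/105 + 321487) - 505 = ((½)*(1/105)*(-1566) + 321487) - 505 = (-261/35 + 321487) - 505 = 11251784/35 - 505 = 11234109/35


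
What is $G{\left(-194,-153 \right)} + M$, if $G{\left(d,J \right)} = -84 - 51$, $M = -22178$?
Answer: $-22313$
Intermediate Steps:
$G{\left(d,J \right)} = -135$ ($G{\left(d,J \right)} = -84 - 51 = -135$)
$G{\left(-194,-153 \right)} + M = -135 - 22178 = -22313$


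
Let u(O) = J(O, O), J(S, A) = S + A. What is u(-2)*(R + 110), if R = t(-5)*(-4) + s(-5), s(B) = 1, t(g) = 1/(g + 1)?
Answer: -448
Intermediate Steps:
t(g) = 1/(1 + g)
R = 2 (R = -4/(1 - 5) + 1 = -4/(-4) + 1 = -1/4*(-4) + 1 = 1 + 1 = 2)
J(S, A) = A + S
u(O) = 2*O (u(O) = O + O = 2*O)
u(-2)*(R + 110) = (2*(-2))*(2 + 110) = -4*112 = -448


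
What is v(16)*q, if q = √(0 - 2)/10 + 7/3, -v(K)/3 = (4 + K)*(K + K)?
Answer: -4480 - 192*I*√2 ≈ -4480.0 - 271.53*I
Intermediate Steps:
v(K) = -6*K*(4 + K) (v(K) = -3*(4 + K)*(K + K) = -3*(4 + K)*2*K = -6*K*(4 + K))
q = 7/3 + I*√2/10 (q = √(-2)*(⅒) + 7*(⅓) = (I*√2)*(⅒) + 7/3 = I*√2/10 + 7/3 = 7/3 + I*√2/10 ≈ 2.3333 + 0.14142*I)
v(16)*q = (-6*16*(4 + 16))*(7/3 + I*√2/10) = (-6*16*20)*(7/3 + I*√2/10) = -1920*(7/3 + I*√2/10) = -4480 - 192*I*√2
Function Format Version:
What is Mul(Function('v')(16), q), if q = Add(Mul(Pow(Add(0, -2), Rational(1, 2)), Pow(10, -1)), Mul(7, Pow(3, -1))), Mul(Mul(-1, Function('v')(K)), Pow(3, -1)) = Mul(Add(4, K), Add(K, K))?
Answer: Add(-4480, Mul(-192, I, Pow(2, Rational(1, 2)))) ≈ Add(-4480.0, Mul(-271.53, I))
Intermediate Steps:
Function('v')(K) = Mul(-6, K, Add(4, K)) (Function('v')(K) = Mul(-3, Mul(Add(4, K), Add(K, K))) = Mul(-3, Mul(Add(4, K), Mul(2, K))) = Mul(-3, Mul(2, K, Add(4, K))) = Mul(-6, K, Add(4, K)))
q = Add(Rational(7, 3), Mul(Rational(1, 10), I, Pow(2, Rational(1, 2)))) (q = Add(Mul(Pow(-2, Rational(1, 2)), Rational(1, 10)), Mul(7, Rational(1, 3))) = Add(Mul(Mul(I, Pow(2, Rational(1, 2))), Rational(1, 10)), Rational(7, 3)) = Add(Mul(Rational(1, 10), I, Pow(2, Rational(1, 2))), Rational(7, 3)) = Add(Rational(7, 3), Mul(Rational(1, 10), I, Pow(2, Rational(1, 2)))) ≈ Add(2.3333, Mul(0.14142, I)))
Mul(Function('v')(16), q) = Mul(Mul(-6, 16, Add(4, 16)), Add(Rational(7, 3), Mul(Rational(1, 10), I, Pow(2, Rational(1, 2))))) = Mul(Mul(-6, 16, 20), Add(Rational(7, 3), Mul(Rational(1, 10), I, Pow(2, Rational(1, 2))))) = Mul(-1920, Add(Rational(7, 3), Mul(Rational(1, 10), I, Pow(2, Rational(1, 2))))) = Add(-4480, Mul(-192, I, Pow(2, Rational(1, 2))))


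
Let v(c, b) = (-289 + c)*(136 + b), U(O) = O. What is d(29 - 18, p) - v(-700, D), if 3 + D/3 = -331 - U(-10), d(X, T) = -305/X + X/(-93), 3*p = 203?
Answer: -845848978/1023 ≈ -8.2683e+5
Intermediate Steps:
p = 203/3 (p = (1/3)*203 = 203/3 ≈ 67.667)
d(X, T) = -305/X - X/93 (d(X, T) = -305/X + X*(-1/93) = -305/X - X/93)
D = -972 (D = -9 + 3*(-331 - 1*(-10)) = -9 + 3*(-331 + 10) = -9 + 3*(-321) = -9 - 963 = -972)
d(29 - 18, p) - v(-700, D) = (-305/(29 - 18) - (29 - 18)/93) - (-39304 - 289*(-972) + 136*(-700) - 972*(-700)) = (-305/11 - 1/93*11) - (-39304 + 280908 - 95200 + 680400) = (-305*1/11 - 11/93) - 1*826804 = (-305/11 - 11/93) - 826804 = -28486/1023 - 826804 = -845848978/1023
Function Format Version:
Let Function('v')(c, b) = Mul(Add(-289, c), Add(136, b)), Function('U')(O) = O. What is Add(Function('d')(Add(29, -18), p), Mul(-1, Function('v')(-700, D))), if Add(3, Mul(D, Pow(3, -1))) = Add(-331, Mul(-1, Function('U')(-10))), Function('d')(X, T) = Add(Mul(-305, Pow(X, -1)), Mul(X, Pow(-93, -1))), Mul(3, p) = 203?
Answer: Rational(-845848978, 1023) ≈ -8.2683e+5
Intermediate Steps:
p = Rational(203, 3) (p = Mul(Rational(1, 3), 203) = Rational(203, 3) ≈ 67.667)
Function('d')(X, T) = Add(Mul(-305, Pow(X, -1)), Mul(Rational(-1, 93), X)) (Function('d')(X, T) = Add(Mul(-305, Pow(X, -1)), Mul(X, Rational(-1, 93))) = Add(Mul(-305, Pow(X, -1)), Mul(Rational(-1, 93), X)))
D = -972 (D = Add(-9, Mul(3, Add(-331, Mul(-1, -10)))) = Add(-9, Mul(3, Add(-331, 10))) = Add(-9, Mul(3, -321)) = Add(-9, -963) = -972)
Add(Function('d')(Add(29, -18), p), Mul(-1, Function('v')(-700, D))) = Add(Add(Mul(-305, Pow(Add(29, -18), -1)), Mul(Rational(-1, 93), Add(29, -18))), Mul(-1, Add(-39304, Mul(-289, -972), Mul(136, -700), Mul(-972, -700)))) = Add(Add(Mul(-305, Pow(11, -1)), Mul(Rational(-1, 93), 11)), Mul(-1, Add(-39304, 280908, -95200, 680400))) = Add(Add(Mul(-305, Rational(1, 11)), Rational(-11, 93)), Mul(-1, 826804)) = Add(Add(Rational(-305, 11), Rational(-11, 93)), -826804) = Add(Rational(-28486, 1023), -826804) = Rational(-845848978, 1023)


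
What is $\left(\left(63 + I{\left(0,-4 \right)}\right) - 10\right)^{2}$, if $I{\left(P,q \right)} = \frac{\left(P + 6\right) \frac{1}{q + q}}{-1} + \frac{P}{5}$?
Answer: $\frac{46225}{16} \approx 2889.1$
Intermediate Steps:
$I{\left(P,q \right)} = \frac{P}{5} - \frac{6 + P}{2 q}$ ($I{\left(P,q \right)} = \frac{6 + P}{2 q} \left(-1\right) + P \frac{1}{5} = \left(6 + P\right) \frac{1}{2 q} \left(-1\right) + \frac{P}{5} = \frac{6 + P}{2 q} \left(-1\right) + \frac{P}{5} = - \frac{6 + P}{2 q} + \frac{P}{5} = \frac{P}{5} - \frac{6 + P}{2 q}$)
$\left(\left(63 + I{\left(0,-4 \right)}\right) - 10\right)^{2} = \left(\left(63 + \frac{-3 - 0 + \frac{1}{5} \cdot 0 \left(-4\right)}{-4}\right) - 10\right)^{2} = \left(\left(63 - \frac{-3 + 0 + 0}{4}\right) - 10\right)^{2} = \left(\left(63 - - \frac{3}{4}\right) - 10\right)^{2} = \left(\left(63 + \frac{3}{4}\right) - 10\right)^{2} = \left(\frac{255}{4} - 10\right)^{2} = \left(\frac{215}{4}\right)^{2} = \frac{46225}{16}$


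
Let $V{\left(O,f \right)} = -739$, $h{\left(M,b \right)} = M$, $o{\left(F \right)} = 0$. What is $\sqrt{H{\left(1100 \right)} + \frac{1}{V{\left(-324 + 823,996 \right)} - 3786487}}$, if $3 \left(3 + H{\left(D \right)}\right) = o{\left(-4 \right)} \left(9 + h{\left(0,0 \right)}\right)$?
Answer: $\frac{7 i \sqrt{878147879846}}{3787226} \approx 1.7321 i$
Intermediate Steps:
$H{\left(D \right)} = -3$ ($H{\left(D \right)} = -3 + \frac{0 \left(9 + 0\right)}{3} = -3 + \frac{0 \cdot 9}{3} = -3 + \frac{1}{3} \cdot 0 = -3 + 0 = -3$)
$\sqrt{H{\left(1100 \right)} + \frac{1}{V{\left(-324 + 823,996 \right)} - 3786487}} = \sqrt{-3 + \frac{1}{-739 - 3786487}} = \sqrt{-3 + \frac{1}{-3787226}} = \sqrt{-3 - \frac{1}{3787226}} = \sqrt{- \frac{11361679}{3787226}} = \frac{7 i \sqrt{878147879846}}{3787226}$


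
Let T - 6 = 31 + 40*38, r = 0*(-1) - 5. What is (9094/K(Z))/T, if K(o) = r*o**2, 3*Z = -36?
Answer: -4547/560520 ≈ -0.0081121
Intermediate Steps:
r = -5 (r = 0 - 5 = -5)
Z = -12 (Z = (1/3)*(-36) = -12)
T = 1557 (T = 6 + (31 + 40*38) = 6 + (31 + 1520) = 6 + 1551 = 1557)
K(o) = -5*o**2
(9094/K(Z))/T = (9094/((-5*(-12)**2)))/1557 = (9094/((-5*144)))*(1/1557) = (9094/(-720))*(1/1557) = (9094*(-1/720))*(1/1557) = -4547/360*1/1557 = -4547/560520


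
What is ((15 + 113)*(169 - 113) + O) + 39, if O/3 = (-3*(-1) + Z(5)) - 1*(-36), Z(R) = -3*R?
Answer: 7279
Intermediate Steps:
O = 72 (O = 3*((-3*(-1) - 3*5) - 1*(-36)) = 3*((3 - 15) + 36) = 3*(-12 + 36) = 3*24 = 72)
((15 + 113)*(169 - 113) + O) + 39 = ((15 + 113)*(169 - 113) + 72) + 39 = (128*56 + 72) + 39 = (7168 + 72) + 39 = 7240 + 39 = 7279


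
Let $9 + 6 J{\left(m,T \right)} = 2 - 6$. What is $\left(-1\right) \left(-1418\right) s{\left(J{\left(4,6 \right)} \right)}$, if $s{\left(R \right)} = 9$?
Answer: $12762$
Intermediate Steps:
$J{\left(m,T \right)} = - \frac{13}{6}$ ($J{\left(m,T \right)} = - \frac{3}{2} + \frac{2 - 6}{6} = - \frac{3}{2} + \frac{1}{6} \left(-4\right) = - \frac{3}{2} - \frac{2}{3} = - \frac{13}{6}$)
$\left(-1\right) \left(-1418\right) s{\left(J{\left(4,6 \right)} \right)} = \left(-1\right) \left(-1418\right) 9 = 1418 \cdot 9 = 12762$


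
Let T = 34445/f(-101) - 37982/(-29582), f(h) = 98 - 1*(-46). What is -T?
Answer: -73172957/304272 ≈ -240.49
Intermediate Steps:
f(h) = 144 (f(h) = 98 + 46 = 144)
T = 73172957/304272 (T = 34445/144 - 37982/(-29582) = 34445*(1/144) - 37982*(-1/29582) = 34445/144 + 2713/2113 = 73172957/304272 ≈ 240.49)
-T = -1*73172957/304272 = -73172957/304272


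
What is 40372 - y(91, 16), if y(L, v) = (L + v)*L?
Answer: 30635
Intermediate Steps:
y(L, v) = L*(L + v)
40372 - y(91, 16) = 40372 - 91*(91 + 16) = 40372 - 91*107 = 40372 - 1*9737 = 40372 - 9737 = 30635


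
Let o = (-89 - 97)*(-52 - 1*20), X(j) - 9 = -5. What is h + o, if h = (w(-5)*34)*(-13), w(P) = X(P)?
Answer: 11624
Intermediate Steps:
X(j) = 4 (X(j) = 9 - 5 = 4)
w(P) = 4
h = -1768 (h = (4*34)*(-13) = 136*(-13) = -1768)
o = 13392 (o = -186*(-52 - 20) = -186*(-72) = 13392)
h + o = -1768 + 13392 = 11624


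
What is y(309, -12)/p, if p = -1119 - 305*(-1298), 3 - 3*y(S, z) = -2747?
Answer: 2750/1184313 ≈ 0.0023220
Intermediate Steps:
y(S, z) = 2750/3 (y(S, z) = 1 - ⅓*(-2747) = 1 + 2747/3 = 2750/3)
p = 394771 (p = -1119 + 395890 = 394771)
y(309, -12)/p = (2750/3)/394771 = (2750/3)*(1/394771) = 2750/1184313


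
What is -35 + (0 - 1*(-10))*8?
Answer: 45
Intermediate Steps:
-35 + (0 - 1*(-10))*8 = -35 + (0 + 10)*8 = -35 + 10*8 = -35 + 80 = 45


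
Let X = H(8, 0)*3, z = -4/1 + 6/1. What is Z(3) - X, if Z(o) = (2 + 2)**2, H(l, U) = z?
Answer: 10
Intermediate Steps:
z = 2 (z = -4*1 + 6*1 = -4 + 6 = 2)
H(l, U) = 2
X = 6 (X = 2*3 = 6)
Z(o) = 16 (Z(o) = 4**2 = 16)
Z(3) - X = 16 - 1*6 = 16 - 6 = 10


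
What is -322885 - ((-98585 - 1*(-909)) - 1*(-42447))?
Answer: -267656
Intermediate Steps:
-322885 - ((-98585 - 1*(-909)) - 1*(-42447)) = -322885 - ((-98585 + 909) + 42447) = -322885 - (-97676 + 42447) = -322885 - 1*(-55229) = -322885 + 55229 = -267656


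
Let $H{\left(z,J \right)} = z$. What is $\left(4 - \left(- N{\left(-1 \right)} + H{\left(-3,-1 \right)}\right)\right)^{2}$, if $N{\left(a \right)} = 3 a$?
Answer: $16$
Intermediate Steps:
$\left(4 - \left(- N{\left(-1 \right)} + H{\left(-3,-1 \right)}\right)\right)^{2} = \left(4 + \left(3 \left(-1\right) - -3\right)\right)^{2} = \left(4 + \left(-3 + 3\right)\right)^{2} = \left(4 + 0\right)^{2} = 4^{2} = 16$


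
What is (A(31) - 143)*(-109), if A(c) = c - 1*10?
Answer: 13298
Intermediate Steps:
A(c) = -10 + c (A(c) = c - 10 = -10 + c)
(A(31) - 143)*(-109) = ((-10 + 31) - 143)*(-109) = (21 - 143)*(-109) = -122*(-109) = 13298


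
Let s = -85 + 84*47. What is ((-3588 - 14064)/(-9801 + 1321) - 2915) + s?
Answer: 2014173/2120 ≈ 950.08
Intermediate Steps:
s = 3863 (s = -85 + 3948 = 3863)
((-3588 - 14064)/(-9801 + 1321) - 2915) + s = ((-3588 - 14064)/(-9801 + 1321) - 2915) + 3863 = (-17652/(-8480) - 2915) + 3863 = (-17652*(-1/8480) - 2915) + 3863 = (4413/2120 - 2915) + 3863 = -6175387/2120 + 3863 = 2014173/2120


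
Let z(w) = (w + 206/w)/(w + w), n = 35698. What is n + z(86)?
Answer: 264026209/7396 ≈ 35699.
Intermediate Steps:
z(w) = (w + 206/w)/(2*w) (z(w) = (w + 206/w)/((2*w)) = (w + 206/w)*(1/(2*w)) = (w + 206/w)/(2*w))
n + z(86) = 35698 + (½ + 103/86²) = 35698 + (½ + 103*(1/7396)) = 35698 + (½ + 103/7396) = 35698 + 3801/7396 = 264026209/7396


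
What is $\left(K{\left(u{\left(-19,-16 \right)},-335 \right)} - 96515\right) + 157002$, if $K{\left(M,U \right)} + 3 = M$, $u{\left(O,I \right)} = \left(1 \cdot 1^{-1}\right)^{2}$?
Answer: $60485$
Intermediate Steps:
$u{\left(O,I \right)} = 1$ ($u{\left(O,I \right)} = \left(1 \cdot 1\right)^{2} = 1^{2} = 1$)
$K{\left(M,U \right)} = -3 + M$
$\left(K{\left(u{\left(-19,-16 \right)},-335 \right)} - 96515\right) + 157002 = \left(\left(-3 + 1\right) - 96515\right) + 157002 = \left(-2 - 96515\right) + 157002 = -96517 + 157002 = 60485$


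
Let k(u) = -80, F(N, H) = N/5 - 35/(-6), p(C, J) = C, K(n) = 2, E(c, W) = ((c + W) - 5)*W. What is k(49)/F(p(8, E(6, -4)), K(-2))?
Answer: -2400/223 ≈ -10.762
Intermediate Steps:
E(c, W) = W*(-5 + W + c) (E(c, W) = ((W + c) - 5)*W = (-5 + W + c)*W = W*(-5 + W + c))
F(N, H) = 35/6 + N/5 (F(N, H) = N*(⅕) - 35*(-⅙) = N/5 + 35/6 = 35/6 + N/5)
k(49)/F(p(8, E(6, -4)), K(-2)) = -80/(35/6 + (⅕)*8) = -80/(35/6 + 8/5) = -80/223/30 = -80*30/223 = -2400/223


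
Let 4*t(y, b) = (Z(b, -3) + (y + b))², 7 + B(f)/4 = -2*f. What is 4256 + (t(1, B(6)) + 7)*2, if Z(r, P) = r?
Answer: 31341/2 ≈ 15671.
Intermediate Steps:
B(f) = -28 - 8*f (B(f) = -28 + 4*(-2*f) = -28 - 8*f)
t(y, b) = (y + 2*b)²/4 (t(y, b) = (b + (y + b))²/4 = (b + (b + y))²/4 = (y + 2*b)²/4)
4256 + (t(1, B(6)) + 7)*2 = 4256 + ((1 + 2*(-28 - 8*6))²/4 + 7)*2 = 4256 + ((1 + 2*(-28 - 48))²/4 + 7)*2 = 4256 + ((1 + 2*(-76))²/4 + 7)*2 = 4256 + ((1 - 152)²/4 + 7)*2 = 4256 + ((¼)*(-151)² + 7)*2 = 4256 + ((¼)*22801 + 7)*2 = 4256 + (22801/4 + 7)*2 = 4256 + (22829/4)*2 = 4256 + 22829/2 = 31341/2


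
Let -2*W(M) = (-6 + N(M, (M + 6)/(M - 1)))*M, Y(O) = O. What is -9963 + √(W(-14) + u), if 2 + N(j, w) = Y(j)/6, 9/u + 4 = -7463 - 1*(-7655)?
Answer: -9963 + I*√5748429/282 ≈ -9963.0 + 8.5021*I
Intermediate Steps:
u = 9/188 (u = 9/(-4 + (-7463 - 1*(-7655))) = 9/(-4 + (-7463 + 7655)) = 9/(-4 + 192) = 9/188 ≈ 0.047872)
N(j, w) = -2 + j/6
W(M) = -M*(-8 + M/6)/2 (W(M) = -(-6 + (-2 + M/6))*M/2 = -(-8 + M/6)*M/2 = -M*(-8 + M/6)/2)
-9963 + √(W(-14) + u) = -9963 + √((1/12)*(-14)*(48 - 1*(-14)) + 9/188) = -9963 + √((1/12)*(-14)*(48 + 14) + 9/188) = -9963 + √((1/12)*(-14)*62 + 9/188) = -9963 + √(-217/3 + 9/188) = -9963 + √(-40769/564) = -9963 + I*√5748429/282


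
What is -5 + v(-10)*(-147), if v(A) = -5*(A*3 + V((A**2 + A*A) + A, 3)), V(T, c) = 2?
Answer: -20585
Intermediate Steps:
v(A) = -10 - 15*A (v(A) = -5*(A*3 + 2) = -5*(3*A + 2) = -5*(2 + 3*A) = -10 - 15*A)
-5 + v(-10)*(-147) = -5 + (-10 - 15*(-10))*(-147) = -5 + (-10 + 150)*(-147) = -5 + 140*(-147) = -5 - 20580 = -20585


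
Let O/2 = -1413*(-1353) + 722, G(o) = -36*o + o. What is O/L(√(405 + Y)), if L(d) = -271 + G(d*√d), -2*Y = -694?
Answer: -3825022/(271 + 280*47^(¾)) ≈ -722.10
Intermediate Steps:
Y = 347 (Y = -½*(-694) = 347)
G(o) = -35*o
L(d) = -271 - 35*d^(3/2) (L(d) = -271 - 35*d*√d = -271 - 35*d^(3/2))
O = 3825022 (O = 2*(-1413*(-1353) + 722) = 2*(1911789 + 722) = 2*1912511 = 3825022)
O/L(√(405 + Y)) = 3825022/(-271 - 35*(405 + 347)^(¾)) = 3825022/(-271 - 35*8*47^(¾)) = 3825022/(-271 - 280*47^(¾))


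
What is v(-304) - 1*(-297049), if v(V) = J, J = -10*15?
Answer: 296899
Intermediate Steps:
J = -150
v(V) = -150
v(-304) - 1*(-297049) = -150 - 1*(-297049) = -150 + 297049 = 296899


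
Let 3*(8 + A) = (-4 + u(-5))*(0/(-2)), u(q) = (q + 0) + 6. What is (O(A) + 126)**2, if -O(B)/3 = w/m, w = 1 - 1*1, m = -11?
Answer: 15876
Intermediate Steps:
u(q) = 6 + q (u(q) = q + 6 = 6 + q)
A = -8 (A = -8 + ((-4 + (6 - 5))*(0/(-2)))/3 = -8 + ((-4 + 1)*(0*(-1/2)))/3 = -8 + (-3*0)/3 = -8 + (1/3)*0 = -8 + 0 = -8)
w = 0 (w = 1 - 1 = 0)
O(B) = 0 (O(B) = -0/(-11) = -0*(-1)/11 = -3*0 = 0)
(O(A) + 126)**2 = (0 + 126)**2 = 126**2 = 15876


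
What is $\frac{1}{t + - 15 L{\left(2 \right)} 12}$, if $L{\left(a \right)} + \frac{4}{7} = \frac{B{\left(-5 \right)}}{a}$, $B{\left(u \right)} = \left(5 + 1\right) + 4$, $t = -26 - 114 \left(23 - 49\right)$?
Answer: $\frac{7}{14986} \approx 0.0004671$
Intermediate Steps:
$t = 2938$ ($t = -26 - 114 \left(23 - 49\right) = -26 - -2964 = -26 + 2964 = 2938$)
$B{\left(u \right)} = 10$ ($B{\left(u \right)} = 6 + 4 = 10$)
$L{\left(a \right)} = - \frac{4}{7} + \frac{10}{a}$
$\frac{1}{t + - 15 L{\left(2 \right)} 12} = \frac{1}{2938 + - 15 \left(- \frac{4}{7} + \frac{10}{2}\right) 12} = \frac{1}{2938 + - 15 \left(- \frac{4}{7} + 10 \cdot \frac{1}{2}\right) 12} = \frac{1}{2938 + - 15 \left(- \frac{4}{7} + 5\right) 12} = \frac{1}{2938 + \left(-15\right) \frac{31}{7} \cdot 12} = \frac{1}{2938 - \frac{5580}{7}} = \frac{1}{\frac{14986}{7}} = \frac{7}{14986}$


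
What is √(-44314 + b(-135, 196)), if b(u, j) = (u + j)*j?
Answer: I*√32358 ≈ 179.88*I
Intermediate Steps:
b(u, j) = j*(j + u) (b(u, j) = (j + u)*j = j*(j + u))
√(-44314 + b(-135, 196)) = √(-44314 + 196*(196 - 135)) = √(-44314 + 196*61) = √(-44314 + 11956) = √(-32358) = I*√32358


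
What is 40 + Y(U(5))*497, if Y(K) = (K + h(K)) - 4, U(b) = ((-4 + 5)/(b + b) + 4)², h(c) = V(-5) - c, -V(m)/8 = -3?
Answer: 9980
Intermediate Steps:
V(m) = 24 (V(m) = -8*(-3) = 24)
h(c) = 24 - c
U(b) = (4 + 1/(2*b))² (U(b) = (1/(2*b) + 4)² = (4 + 1/(2*b))²)
Y(K) = 20 (Y(K) = (K + (24 - K)) - 4 = 24 - 4 = 20)
40 + Y(U(5))*497 = 40 + 20*497 = 40 + 9940 = 9980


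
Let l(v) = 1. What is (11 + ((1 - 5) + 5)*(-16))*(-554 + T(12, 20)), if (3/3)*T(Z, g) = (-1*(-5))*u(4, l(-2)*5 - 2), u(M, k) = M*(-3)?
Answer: 3070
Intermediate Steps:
u(M, k) = -3*M
T(Z, g) = -60 (T(Z, g) = (-1*(-5))*(-3*4) = 5*(-12) = -60)
(11 + ((1 - 5) + 5)*(-16))*(-554 + T(12, 20)) = (11 + ((1 - 5) + 5)*(-16))*(-554 - 60) = (11 + (-4 + 5)*(-16))*(-614) = (11 + 1*(-16))*(-614) = (11 - 16)*(-614) = -5*(-614) = 3070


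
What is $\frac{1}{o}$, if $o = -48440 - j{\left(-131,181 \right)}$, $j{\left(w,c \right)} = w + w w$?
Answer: $- \frac{1}{65470} \approx -1.5274 \cdot 10^{-5}$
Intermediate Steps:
$j{\left(w,c \right)} = w + w^{2}$
$o = -65470$ ($o = -48440 - - 131 \left(1 - 131\right) = -48440 - \left(-131\right) \left(-130\right) = -48440 - 17030 = -65470$)
$\frac{1}{o} = \frac{1}{-65470} = - \frac{1}{65470}$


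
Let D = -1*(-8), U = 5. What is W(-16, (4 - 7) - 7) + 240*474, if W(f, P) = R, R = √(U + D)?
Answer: 113760 + √13 ≈ 1.1376e+5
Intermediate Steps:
D = 8
R = √13 (R = √(5 + 8) = √13 ≈ 3.6056)
W(f, P) = √13
W(-16, (4 - 7) - 7) + 240*474 = √13 + 240*474 = √13 + 113760 = 113760 + √13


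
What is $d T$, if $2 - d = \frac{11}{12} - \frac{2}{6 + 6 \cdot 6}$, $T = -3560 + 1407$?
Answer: $- \frac{204535}{84} \approx -2434.9$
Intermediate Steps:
$T = -2153$
$d = \frac{95}{84}$ ($d = 2 - \left(\frac{11}{12} - \frac{2}{6 + 6 \cdot 6}\right) = 2 - \left(11 \cdot \frac{1}{12} - \frac{2}{6 + 36}\right) = 2 - \left(\frac{11}{12} - \frac{2}{42}\right) = 2 - \left(\frac{11}{12} - \frac{1}{21}\right) = 2 - \frac{73}{84} = \frac{95}{84} \approx 1.131$)
$d T = \frac{95}{84} \left(-2153\right) = - \frac{204535}{84}$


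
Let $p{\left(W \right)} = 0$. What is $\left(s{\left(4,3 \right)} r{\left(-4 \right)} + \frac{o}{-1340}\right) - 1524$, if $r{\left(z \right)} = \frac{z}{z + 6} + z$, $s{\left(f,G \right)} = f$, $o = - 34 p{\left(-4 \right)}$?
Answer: $-1548$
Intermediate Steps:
$o = 0$ ($o = \left(-34\right) 0 = 0$)
$r{\left(z \right)} = z + \frac{z}{6 + z}$ ($r{\left(z \right)} = \frac{z}{6 + z} + z = z + \frac{z}{6 + z}$)
$\left(s{\left(4,3 \right)} r{\left(-4 \right)} + \frac{o}{-1340}\right) - 1524 = \left(4 \left(- \frac{4 \left(7 - 4\right)}{6 - 4}\right) + \frac{0}{-1340}\right) - 1524 = \left(4 \left(\left(-4\right) \frac{1}{2} \cdot 3\right) + 0 \left(- \frac{1}{1340}\right)\right) - 1524 = \left(4 \left(\left(-4\right) \frac{1}{2} \cdot 3\right) + 0\right) - 1524 = \left(4 \left(-6\right) + 0\right) - 1524 = \left(-24 + 0\right) - 1524 = -24 - 1524 = -1548$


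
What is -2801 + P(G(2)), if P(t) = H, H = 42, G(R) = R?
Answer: -2759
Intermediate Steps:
P(t) = 42
-2801 + P(G(2)) = -2801 + 42 = -2759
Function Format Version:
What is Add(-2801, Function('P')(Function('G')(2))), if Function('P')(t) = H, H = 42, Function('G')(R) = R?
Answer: -2759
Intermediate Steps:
Function('P')(t) = 42
Add(-2801, Function('P')(Function('G')(2))) = Add(-2801, 42) = -2759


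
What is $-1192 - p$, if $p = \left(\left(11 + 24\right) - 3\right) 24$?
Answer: $-1960$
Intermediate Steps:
$p = 768$ ($p = \left(35 - 3\right) 24 = 32 \cdot 24 = 768$)
$-1192 - p = -1192 - 768 = -1960$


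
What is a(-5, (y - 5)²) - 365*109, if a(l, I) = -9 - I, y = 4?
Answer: -39795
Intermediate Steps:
a(-5, (y - 5)²) - 365*109 = (-9 - (4 - 5)²) - 365*109 = (-9 - 1*(-1)²) - 39785 = (-9 - 1*1) - 39785 = (-9 - 1) - 39785 = -10 - 39785 = -39795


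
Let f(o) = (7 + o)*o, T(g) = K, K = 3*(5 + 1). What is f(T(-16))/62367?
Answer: 150/20789 ≈ 0.0072154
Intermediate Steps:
K = 18 (K = 3*6 = 18)
T(g) = 18
f(o) = o*(7 + o)
f(T(-16))/62367 = (18*(7 + 18))/62367 = (18*25)*(1/62367) = 450*(1/62367) = 150/20789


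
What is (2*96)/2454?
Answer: 32/409 ≈ 0.078240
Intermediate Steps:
(2*96)/2454 = 192*(1/2454) = 32/409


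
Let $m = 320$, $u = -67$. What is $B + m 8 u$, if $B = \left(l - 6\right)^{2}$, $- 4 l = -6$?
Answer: $- \frac{685999}{4} \approx -1.715 \cdot 10^{5}$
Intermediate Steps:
$l = \frac{3}{2}$ ($l = \left(- \frac{1}{4}\right) \left(-6\right) = \frac{3}{2} \approx 1.5$)
$B = \frac{81}{4}$ ($B = \left(\frac{3}{2} - 6\right)^{2} = \left(- \frac{9}{2}\right)^{2} = \frac{81}{4} \approx 20.25$)
$B + m 8 u = \frac{81}{4} + 320 \cdot 8 \left(-67\right) = \frac{81}{4} + 320 \left(-536\right) = \frac{81}{4} - 171520 = - \frac{685999}{4}$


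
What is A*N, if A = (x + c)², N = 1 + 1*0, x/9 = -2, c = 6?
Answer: 144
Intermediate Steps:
x = -18 (x = 9*(-2) = -18)
N = 1 (N = 1 + 0 = 1)
A = 144 (A = (-18 + 6)² = (-12)² = 144)
A*N = 144*1 = 144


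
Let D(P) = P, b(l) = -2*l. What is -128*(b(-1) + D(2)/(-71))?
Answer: -17920/71 ≈ -252.39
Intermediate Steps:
-128*(b(-1) + D(2)/(-71)) = -128*(-2*(-1) + 2/(-71)) = -128*(2 + 2*(-1/71)) = -128*(2 - 2/71) = -128*140/71 = -17920/71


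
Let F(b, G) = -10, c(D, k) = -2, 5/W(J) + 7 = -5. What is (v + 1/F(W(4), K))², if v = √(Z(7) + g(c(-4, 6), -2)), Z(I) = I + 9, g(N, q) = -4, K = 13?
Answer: 1201/100 - 2*√3/5 ≈ 11.317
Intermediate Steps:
W(J) = -5/12 (W(J) = 5/(-7 - 5) = 5/(-12) = 5*(-1/12) = -5/12)
Z(I) = 9 + I
v = 2*√3 (v = √((9 + 7) - 4) = √(16 - 4) = √12 = 2*√3 ≈ 3.4641)
(v + 1/F(W(4), K))² = (2*√3 + 1/(-10))² = (2*√3 - ⅒)² = (-⅒ + 2*√3)²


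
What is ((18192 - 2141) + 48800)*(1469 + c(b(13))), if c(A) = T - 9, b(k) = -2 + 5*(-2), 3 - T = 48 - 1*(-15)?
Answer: 90791400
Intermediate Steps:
T = -60 (T = 3 - (48 - 1*(-15)) = 3 - (48 + 15) = 3 - 1*63 = 3 - 63 = -60)
b(k) = -12 (b(k) = -2 - 10 = -12)
c(A) = -69 (c(A) = -60 - 9 = -69)
((18192 - 2141) + 48800)*(1469 + c(b(13))) = ((18192 - 2141) + 48800)*(1469 - 69) = (16051 + 48800)*1400 = 64851*1400 = 90791400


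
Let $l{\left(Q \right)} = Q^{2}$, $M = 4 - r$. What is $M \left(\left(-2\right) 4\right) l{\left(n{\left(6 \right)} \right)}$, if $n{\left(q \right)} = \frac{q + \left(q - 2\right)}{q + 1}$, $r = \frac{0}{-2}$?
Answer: $- \frac{3200}{49} \approx -65.306$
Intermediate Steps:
$r = 0$ ($r = 0 \left(- \frac{1}{2}\right) = 0$)
$M = 4$ ($M = 4 - 0 = 4 + 0 = 4$)
$n{\left(q \right)} = \frac{-2 + 2 q}{1 + q}$ ($n{\left(q \right)} = \frac{q + \left(-2 + q\right)}{1 + q} = \frac{-2 + 2 q}{1 + q}$)
$M \left(\left(-2\right) 4\right) l{\left(n{\left(6 \right)} \right)} = 4 \left(\left(-2\right) 4\right) \left(\frac{2 \left(-1 + 6\right)}{1 + 6}\right)^{2} = 4 \left(-8\right) \left(2 \cdot \frac{1}{7} \cdot 5\right)^{2} = - 32 \left(2 \cdot \frac{1}{7} \cdot 5\right)^{2} = - 32 \left(\frac{10}{7}\right)^{2} = \left(-32\right) \frac{100}{49} = - \frac{3200}{49}$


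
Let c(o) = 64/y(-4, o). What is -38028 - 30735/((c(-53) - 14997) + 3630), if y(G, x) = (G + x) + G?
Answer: -26368679793/693451 ≈ -38025.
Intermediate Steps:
y(G, x) = x + 2*G
c(o) = 64/(-8 + o) (c(o) = 64/(o + 2*(-4)) = 64/(o - 8) = 64/(-8 + o))
-38028 - 30735/((c(-53) - 14997) + 3630) = -38028 - 30735/((64/(-8 - 53) - 14997) + 3630) = -38028 - 30735/((64/(-61) - 14997) + 3630) = -38028 - 30735/((64*(-1/61) - 14997) + 3630) = -38028 - 30735/((-64/61 - 14997) + 3630) = -38028 - 30735/(-914881/61 + 3630) = -38028 - 30735/(-693451/61) = -38028 - 30735*(-61)/693451 = -38028 - 1*(-1874835/693451) = -38028 + 1874835/693451 = -26368679793/693451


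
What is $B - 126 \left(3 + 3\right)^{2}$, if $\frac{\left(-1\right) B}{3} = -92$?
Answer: $-4260$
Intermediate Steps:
$B = 276$ ($B = \left(-3\right) \left(-92\right) = 276$)
$B - 126 \left(3 + 3\right)^{2} = 276 - 126 \left(3 + 3\right)^{2} = 276 - 126 \cdot 6^{2} = 276 - 4536 = -4260$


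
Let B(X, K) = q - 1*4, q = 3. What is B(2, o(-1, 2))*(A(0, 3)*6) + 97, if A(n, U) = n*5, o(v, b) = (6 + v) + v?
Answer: 97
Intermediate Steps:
o(v, b) = 6 + 2*v
B(X, K) = -1 (B(X, K) = 3 - 1*4 = 3 - 4 = -1)
A(n, U) = 5*n
B(2, o(-1, 2))*(A(0, 3)*6) + 97 = -5*0*6 + 97 = -0*6 + 97 = -1*0 + 97 = 0 + 97 = 97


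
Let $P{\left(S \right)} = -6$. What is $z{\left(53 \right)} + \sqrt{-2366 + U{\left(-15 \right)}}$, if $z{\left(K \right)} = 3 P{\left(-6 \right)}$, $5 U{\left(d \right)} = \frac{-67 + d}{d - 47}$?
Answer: $-18 + \frac{i \sqrt{56836795}}{155} \approx -18.0 + 48.639 i$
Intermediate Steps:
$U{\left(d \right)} = \frac{-67 + d}{5 \left(-47 + d\right)}$ ($U{\left(d \right)} = \frac{\left(-67 + d\right) \frac{1}{d - 47}}{5} = \frac{\left(-67 + d\right) \frac{1}{-47 + d}}{5} = \frac{\frac{1}{-47 + d} \left(-67 + d\right)}{5} = \frac{-67 + d}{5 \left(-47 + d\right)}$)
$z{\left(K \right)} = -18$ ($z{\left(K \right)} = 3 \left(-6\right) = -18$)
$z{\left(53 \right)} + \sqrt{-2366 + U{\left(-15 \right)}} = -18 + \sqrt{-2366 + \frac{-67 - 15}{5 \left(-47 - 15\right)}} = -18 + \sqrt{-2366 + \frac{1}{5} \frac{1}{-62} \left(-82\right)} = -18 + \sqrt{-2366 + \frac{1}{5} \left(- \frac{1}{62}\right) \left(-82\right)} = -18 + \sqrt{-2366 + \frac{41}{155}} = -18 + \sqrt{- \frac{366689}{155}} = -18 + \frac{i \sqrt{56836795}}{155}$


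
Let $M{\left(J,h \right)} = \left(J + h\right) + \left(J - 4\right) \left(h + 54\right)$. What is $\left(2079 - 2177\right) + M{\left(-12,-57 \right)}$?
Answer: $-119$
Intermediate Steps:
$M{\left(J,h \right)} = J + h + \left(-4 + J\right) \left(54 + h\right)$ ($M{\left(J,h \right)} = \left(J + h\right) + \left(-4 + J\right) \left(54 + h\right) = J + h + \left(-4 + J\right) \left(54 + h\right)$)
$\left(2079 - 2177\right) + M{\left(-12,-57 \right)} = \left(2079 - 2177\right) - 21 = \left(2079 - 2177\right) + \left(-216 + 171 - 660 + 684\right) = -98 - 21 = -119$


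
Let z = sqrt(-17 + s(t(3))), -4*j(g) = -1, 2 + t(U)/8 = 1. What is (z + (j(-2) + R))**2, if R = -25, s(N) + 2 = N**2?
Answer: 10521/16 - 297*sqrt(5)/2 ≈ 325.51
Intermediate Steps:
t(U) = -8 (t(U) = -16 + 8*1 = -16 + 8 = -8)
s(N) = -2 + N**2
j(g) = 1/4 (j(g) = -1/4*(-1) = 1/4)
z = 3*sqrt(5) (z = sqrt(-17 + (-2 + (-8)**2)) = sqrt(-17 + (-2 + 64)) = sqrt(-17 + 62) = sqrt(45) = 3*sqrt(5) ≈ 6.7082)
(z + (j(-2) + R))**2 = (3*sqrt(5) + (1/4 - 25))**2 = (3*sqrt(5) - 99/4)**2 = (-99/4 + 3*sqrt(5))**2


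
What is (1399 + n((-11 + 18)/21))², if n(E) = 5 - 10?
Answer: 1943236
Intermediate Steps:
n(E) = -5
(1399 + n((-11 + 18)/21))² = (1399 - 5)² = 1394² = 1943236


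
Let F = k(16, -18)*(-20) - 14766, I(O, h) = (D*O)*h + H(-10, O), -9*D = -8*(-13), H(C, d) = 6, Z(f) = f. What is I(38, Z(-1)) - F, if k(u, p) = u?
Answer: 139780/9 ≈ 15531.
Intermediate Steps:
D = -104/9 (D = -(-8)*(-13)/9 = -⅑*104 = -104/9 ≈ -11.556)
I(O, h) = 6 - 104*O*h/9 (I(O, h) = (-104*O/9)*h + 6 = -104*O*h/9 + 6 = 6 - 104*O*h/9)
F = -15086 (F = 16*(-20) - 14766 = -320 - 14766 = -15086)
I(38, Z(-1)) - F = (6 - 104/9*38*(-1)) - 1*(-15086) = (6 + 3952/9) + 15086 = 4006/9 + 15086 = 139780/9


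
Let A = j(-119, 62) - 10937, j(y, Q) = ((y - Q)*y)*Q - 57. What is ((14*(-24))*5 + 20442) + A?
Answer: 1343186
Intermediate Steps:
j(y, Q) = -57 + Q*y*(y - Q) (j(y, Q) = (y*(y - Q))*Q - 57 = Q*y*(y - Q) - 57 = -57 + Q*y*(y - Q))
A = 1324424 (A = (-57 + 62*(-119)² - 1*(-119)*62²) - 10937 = (-57 + 62*14161 - 1*(-119)*3844) - 10937 = (-57 + 877982 + 457436) - 10937 = 1335361 - 10937 = 1324424)
((14*(-24))*5 + 20442) + A = ((14*(-24))*5 + 20442) + 1324424 = (-336*5 + 20442) + 1324424 = (-1680 + 20442) + 1324424 = 18762 + 1324424 = 1343186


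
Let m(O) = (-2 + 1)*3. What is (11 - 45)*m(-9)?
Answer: 102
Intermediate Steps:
m(O) = -3 (m(O) = -1*3 = -3)
(11 - 45)*m(-9) = (11 - 45)*(-3) = -34*(-3) = 102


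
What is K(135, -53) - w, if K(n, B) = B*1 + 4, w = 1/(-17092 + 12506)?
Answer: -224713/4586 ≈ -49.000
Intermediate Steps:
w = -1/4586 (w = 1/(-4586) = -1/4586 ≈ -0.00021805)
K(n, B) = 4 + B (K(n, B) = B + 4 = 4 + B)
K(135, -53) - w = (4 - 53) - 1*(-1/4586) = -49 + 1/4586 = -224713/4586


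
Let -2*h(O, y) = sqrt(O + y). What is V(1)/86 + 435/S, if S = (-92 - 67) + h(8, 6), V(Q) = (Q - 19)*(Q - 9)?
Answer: -461646/434773 + 87*sqrt(14)/10111 ≈ -1.0296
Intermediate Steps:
h(O, y) = -sqrt(O + y)/2
V(Q) = (-19 + Q)*(-9 + Q)
S = -159 - sqrt(14)/2 (S = (-92 - 67) - sqrt(8 + 6)/2 = -159 - sqrt(14)/2 ≈ -160.87)
V(1)/86 + 435/S = (171 + 1**2 - 28*1)/86 + 435/(-159 - sqrt(14)/2) = (171 + 1 - 28)*(1/86) + 435/(-159 - sqrt(14)/2) = 144*(1/86) + 435/(-159 - sqrt(14)/2) = 72/43 + 435/(-159 - sqrt(14)/2)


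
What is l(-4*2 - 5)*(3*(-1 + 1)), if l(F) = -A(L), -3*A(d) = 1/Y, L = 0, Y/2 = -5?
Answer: 0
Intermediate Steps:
Y = -10 (Y = 2*(-5) = -10)
A(d) = 1/30 (A(d) = -1/3/(-10) = -1/3*(-1/10) = 1/30)
l(F) = -1/30 (l(F) = -1*1/30 = -1/30)
l(-4*2 - 5)*(3*(-1 + 1)) = -(-1 + 1)/10 = -0/10 = -1/30*0 = 0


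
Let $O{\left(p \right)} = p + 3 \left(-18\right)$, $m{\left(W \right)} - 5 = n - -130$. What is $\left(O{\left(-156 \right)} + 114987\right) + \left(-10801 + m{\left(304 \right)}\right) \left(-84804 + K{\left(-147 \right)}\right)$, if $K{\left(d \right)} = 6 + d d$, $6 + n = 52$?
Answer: $671181957$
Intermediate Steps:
$n = 46$ ($n = -6 + 52 = 46$)
$K{\left(d \right)} = 6 + d^{2}$
$m{\left(W \right)} = 181$ ($m{\left(W \right)} = 5 + \left(46 - -130\right) = 5 + \left(46 + 130\right) = 5 + 176 = 181$)
$O{\left(p \right)} = -54 + p$ ($O{\left(p \right)} = p - 54 = -54 + p$)
$\left(O{\left(-156 \right)} + 114987\right) + \left(-10801 + m{\left(304 \right)}\right) \left(-84804 + K{\left(-147 \right)}\right) = \left(\left(-54 - 156\right) + 114987\right) + \left(-10801 + 181\right) \left(-84804 + \left(6 + \left(-147\right)^{2}\right)\right) = \left(-210 + 114987\right) - 10620 \left(-84804 + \left(6 + 21609\right)\right) = 114777 - 10620 \left(-84804 + 21615\right) = 114777 - -671067180 = 114777 + 671067180 = 671181957$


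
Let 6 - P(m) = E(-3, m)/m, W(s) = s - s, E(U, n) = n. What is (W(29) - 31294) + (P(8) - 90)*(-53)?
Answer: -26789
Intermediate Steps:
W(s) = 0
P(m) = 5 (P(m) = 6 - m/m = 6 - 1*1 = 6 - 1 = 5)
(W(29) - 31294) + (P(8) - 90)*(-53) = (0 - 31294) + (5 - 90)*(-53) = -31294 - 85*(-53) = -31294 + 4505 = -26789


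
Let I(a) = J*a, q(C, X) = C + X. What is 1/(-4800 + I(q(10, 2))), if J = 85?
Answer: -1/3780 ≈ -0.00026455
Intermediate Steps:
I(a) = 85*a
1/(-4800 + I(q(10, 2))) = 1/(-4800 + 85*(10 + 2)) = 1/(-4800 + 85*12) = 1/(-4800 + 1020) = 1/(-3780) = -1/3780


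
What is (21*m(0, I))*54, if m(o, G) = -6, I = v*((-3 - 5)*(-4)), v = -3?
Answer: -6804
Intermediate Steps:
I = -96 (I = -3*(-3 - 5)*(-4) = -(-24)*(-4) = -3*32 = -96)
(21*m(0, I))*54 = (21*(-6))*54 = -126*54 = -6804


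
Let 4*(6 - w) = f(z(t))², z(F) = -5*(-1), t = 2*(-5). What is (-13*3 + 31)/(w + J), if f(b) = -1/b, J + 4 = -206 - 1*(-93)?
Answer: 800/11101 ≈ 0.072066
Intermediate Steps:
t = -10
z(F) = 5
J = -117 (J = -4 + (-206 - 1*(-93)) = -4 + (-206 + 93) = -4 - 113 = -117)
w = 599/100 (w = 6 - (-1/5)²/4 = 6 - (-1*⅕)²/4 = 6 - (-⅕)²/4 = 6 - ¼*1/25 = 6 - 1/100 = 599/100 ≈ 5.9900)
(-13*3 + 31)/(w + J) = (-13*3 + 31)/(599/100 - 117) = (-39 + 31)/(-11101/100) = -8*(-100/11101) = 800/11101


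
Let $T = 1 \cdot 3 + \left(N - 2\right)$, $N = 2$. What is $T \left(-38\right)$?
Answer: $-114$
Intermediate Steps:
$T = 3$ ($T = 1 \cdot 3 + \left(2 - 2\right) = 3 + \left(2 - 2\right) = 3 + 0 = 3$)
$T \left(-38\right) = 3 \left(-38\right) = -114$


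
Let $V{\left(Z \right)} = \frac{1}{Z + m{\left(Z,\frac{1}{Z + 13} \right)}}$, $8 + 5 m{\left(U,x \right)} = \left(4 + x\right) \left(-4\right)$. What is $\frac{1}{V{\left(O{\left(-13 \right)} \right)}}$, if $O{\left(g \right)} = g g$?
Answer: $\frac{74709}{455} \approx 164.2$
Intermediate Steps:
$O{\left(g \right)} = g^{2}$
$m{\left(U,x \right)} = - \frac{24}{5} - \frac{4 x}{5}$ ($m{\left(U,x \right)} = - \frac{8}{5} + \frac{\left(4 + x\right) \left(-4\right)}{5} = - \frac{8}{5} + \frac{-16 - 4 x}{5} = - \frac{8}{5} - \left(\frac{16}{5} + \frac{4 x}{5}\right) = - \frac{24}{5} - \frac{4 x}{5}$)
$V{\left(Z \right)} = \frac{1}{- \frac{24}{5} + Z - \frac{4}{5 \left(13 + Z\right)}}$ ($V{\left(Z \right)} = \frac{1}{Z - \left(\frac{24}{5} + \frac{4}{5 \left(Z + 13\right)}\right)} = \frac{1}{Z - \left(\frac{24}{5} + \frac{4}{5 \left(13 + Z\right)}\right)} = \frac{1}{- \frac{24}{5} + Z - \frac{4}{5 \left(13 + Z\right)}}$)
$\frac{1}{V{\left(O{\left(-13 \right)} \right)}} = \frac{1}{5 \frac{1}{-316 + 5 \left(\left(-13\right)^{2}\right)^{2} + 41 \left(-13\right)^{2}} \left(13 + \left(-13\right)^{2}\right)} = \frac{1}{5 \frac{1}{-316 + 5 \cdot 169^{2} + 41 \cdot 169} \left(13 + 169\right)} = \frac{1}{5 \frac{1}{-316 + 5 \cdot 28561 + 6929} \cdot 182} = \frac{1}{5 \frac{1}{-316 + 142805 + 6929} \cdot 182} = \frac{1}{5 \cdot \frac{1}{149418} \cdot 182} = \frac{1}{\frac{455}{74709}} = \frac{74709}{455}$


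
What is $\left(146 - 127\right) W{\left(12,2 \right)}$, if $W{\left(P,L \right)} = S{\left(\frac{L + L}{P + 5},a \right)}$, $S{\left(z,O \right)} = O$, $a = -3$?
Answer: $-57$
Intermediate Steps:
$W{\left(P,L \right)} = -3$
$\left(146 - 127\right) W{\left(12,2 \right)} = \left(146 - 127\right) \left(-3\right) = 19 \left(-3\right) = -57$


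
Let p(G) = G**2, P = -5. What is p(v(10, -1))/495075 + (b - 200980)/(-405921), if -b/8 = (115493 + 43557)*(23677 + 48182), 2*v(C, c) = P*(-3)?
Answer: 2414212579700083/10717938084 ≈ 2.2525e+5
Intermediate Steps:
v(C, c) = 15/2 (v(C, c) = (-5*(-3))/2 = (1/2)*15 = 15/2)
b = -91433391600 (b = -8*(115493 + 43557)*(23677 + 48182) = -1272400*71859 = -8*11429173950 = -91433391600)
p(v(10, -1))/495075 + (b - 200980)/(-405921) = (15/2)**2/495075 + (-91433391600 - 200980)/(-405921) = (225/4)*(1/495075) - 91433592580*(-1/405921) = 3/26404 + 91433592580/405921 = 2414212579700083/10717938084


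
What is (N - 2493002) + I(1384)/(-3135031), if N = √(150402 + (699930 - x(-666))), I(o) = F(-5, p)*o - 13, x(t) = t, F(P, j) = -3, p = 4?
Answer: -7815638548897/3135031 + √850998 ≈ -2.4921e+6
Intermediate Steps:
I(o) = -13 - 3*o (I(o) = -3*o - 13 = -13 - 3*o)
N = √850998 (N = √(150402 + (699930 - 1*(-666))) = √(150402 + (699930 + 666)) = √(150402 + 700596) = √850998 ≈ 922.50)
(N - 2493002) + I(1384)/(-3135031) = (√850998 - 2493002) + (-13 - 3*1384)/(-3135031) = (-2493002 + √850998) + (-13 - 4152)*(-1/3135031) = (-2493002 + √850998) - 4165*(-1/3135031) = (-2493002 + √850998) + 4165/3135031 = -7815638548897/3135031 + √850998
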